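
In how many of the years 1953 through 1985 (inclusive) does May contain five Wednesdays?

14

May has 31 days; it has five Wednesdays when Wednesday falls among the first (month-length − 28) days — i.e. when May 1 is one of Wednesday/Tuesday/Monday.
May 1 by year: 1953:Fri 1954:Sat 1955:Sun 1956:Tue✓ 1957:Wed✓ 1958:Thu 1959:Fri 1960:Sun 1961:Mon✓ 1962:Tue✓ 1963:Wed✓ 1964:Fri 1965:Sat 1966:Sun 1967:Mon✓ …(3 more)… 1971:Sat 1972:Mon✓ 1973:Tue✓ 1974:Wed✓ 1975:Thu 1976:Sat 1977:Sun 1978:Mon✓ 1979:Tue✓ 1980:Thu 1981:Fri 1982:Sat 1983:Sun 1984:Tue✓ 1985:Wed✓
Years with five Wednesdays: 1956, 1957, 1961, 1962, 1963, 1967, 1968, 1972, 1973, 1974, 1978, 1979, 1984, 1985 → 14.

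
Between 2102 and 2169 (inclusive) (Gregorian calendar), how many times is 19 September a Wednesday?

Track 19 September's weekday year by year (advancing +1, or +2 across a Feb 29):
  2102: Tue  2103: Wed (+1) ✓  2104: Fri (+2)  2105: Sat (+1)  2106: Sun (+1)
  2107: Mon (+1)  2108: Wed (+2) ✓  2109: Thu (+1)  2110: Fri (+1)  2111: Sat (+1)
  2112: Mon (+2)  2113: Tue (+1)  2114: Wed (+1) ✓  2115: Thu (+1)  … (40 more years) …
  2156: Sun (+2)  2157: Mon (+1)  2158: Tue (+1)  2159: Wed (+1) ✓  2160: Fri (+2)
  2161: Sat (+1)  2162: Sun (+1)  2163: Mon (+1)  2164: Wed (+2) ✓  2165: Thu (+1)
  2166: Fri (+1)  2167: Sat (+1)  2168: Mon (+2)  2169: Tue (+1)
Wednesday years: 2103, 2108, 2114, 2125, 2131, 2136, 2142, 2153, 2159, 2164 — 10 in total.

10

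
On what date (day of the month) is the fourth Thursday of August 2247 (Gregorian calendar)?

26

August 1, 2247 is a Sunday, so the first Thursday is the 5th.
The fourth Thursday is 5 + 21 = 26.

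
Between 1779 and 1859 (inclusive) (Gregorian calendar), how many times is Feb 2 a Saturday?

12

Track Feb 2's weekday year by year (advancing +1, or +2 across a Feb 29):
  1779: Tue  1780: Wed (+1)  1781: Fri (+2)  1782: Sat (+1) ✓  1783: Sun (+1)
  1784: Mon (+1)  1785: Wed (+2)  1786: Thu (+1)  1787: Fri (+1)  1788: Sat (+1) ✓
  1789: Mon (+2)  1790: Tue (+1)  1791: Wed (+1)  1792: Thu (+1)  … (53 more years) …
  1846: Mon (+1)  1847: Tue (+1)  1848: Wed (+1)  1849: Fri (+2)  1850: Sat (+1) ✓
  1851: Sun (+1)  1852: Mon (+1)  1853: Wed (+2)  1854: Thu (+1)  1855: Fri (+1)
  1856: Sat (+1) ✓  1857: Mon (+2)  1858: Tue (+1)  1859: Wed (+1)
Saturday years: 1782, 1788, 1793, 1799, 1805, 1811, 1822, 1828, 1833, 1839, 1850, 1856 — 12 in total.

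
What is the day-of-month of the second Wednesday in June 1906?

June 1, 1906 is a Friday, so the first Wednesday is the 6th.
The second Wednesday is 6 + 7 = 13.

13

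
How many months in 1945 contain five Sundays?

4

A month of length L has five Sundays iff its first Sunday is on day ≤ L−28 (so day 1–3 in a 31-day month, 1–2 in a 30-day month, day 1 in a leap February).
Checking each month of 1945: Jan starts Mon (31d); Feb starts Thu (28d); Mar starts Thu (31d); Apr starts Sun (30d) ✓; May starts Tue (31d); Jun starts Fri (30d); Jul starts Sun (31d) ✓; Aug starts Wed (31d); Sep starts Sat (30d) ✓; Oct starts Mon (31d); Nov starts Thu (30d); Dec starts Sat (31d) ✓.
Five-Sunday months: April, July, September, December → 4.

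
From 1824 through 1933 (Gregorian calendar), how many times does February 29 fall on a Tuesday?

3

Leap years in 1824–1933: 27 of them.
Feb 29 weekday advances by 5 (mod 7) from one leap year to the next four years later (or differs when a century non-leap intervenes).
Leap-day weekdays: 1824:Sun 1828:Fri 1832:Wed 1836:Mon 1840:Sat 1844:Thu 1848:Tue✓ 1852:Sun 1856:Fri 1860:Wed 1864:Mon 1868:Sat 1872:Thu 1876:Tue✓ 1880:Sun 1884:Fri 1888:Wed 1892:Mon 1896:Sat 1904:Mon 1908:Sat 1912:Thu 1916:Tue✓ 1920:Sun 1924:Fri 1928:Wed 1932:Mon
Tuesday: 1848, 1876, 1916 → 3.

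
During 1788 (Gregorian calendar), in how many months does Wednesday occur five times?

5

A month of length L has five Wednesdays iff its first Wednesday is on day ≤ L−28 (so day 1–3 in a 31-day month, 1–2 in a 30-day month, day 1 in a leap February).
Checking each month of 1788: Jan starts Tue (31d) ✓; Feb starts Fri (29d); Mar starts Sat (31d); Apr starts Tue (30d) ✓; May starts Thu (31d); Jun starts Sun (30d); Jul starts Tue (31d) ✓; Aug starts Fri (31d); Sep starts Mon (30d); Oct starts Wed (31d) ✓; Nov starts Sat (30d); Dec starts Mon (31d) ✓.
Five-Wednesday months: January, April, July, October, December → 5.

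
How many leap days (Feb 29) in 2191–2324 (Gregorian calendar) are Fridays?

Leap years in 2191–2324: 32 of them.
Feb 29 weekday advances by 5 (mod 7) from one leap year to the next four years later (or differs when a century non-leap intervenes).
Leap-day weekdays: 2192:Wed 2196:Mon 2204:Wed 2208:Mon 2212:Sat 2216:Thu 2220:Tue 2224:Sun 2228:Fri✓ 2232:Wed 2236:Mon 2240:Sat 2244:Thu …(6 more)… 2272:Thu 2276:Tue 2280:Sun 2284:Fri✓ 2288:Wed 2292:Mon 2296:Sat 2304:Mon 2308:Sat 2312:Thu 2316:Tue 2320:Sun 2324:Fri✓
Friday: 2228, 2256, 2284, 2324 → 4.

4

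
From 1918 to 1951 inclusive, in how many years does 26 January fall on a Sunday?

5

Track 26 January's weekday year by year (advancing +1, or +2 across a Feb 29):
  1918: Sat  1919: Sun (+1) ✓  1920: Mon (+1)  1921: Wed (+2)  1922: Thu (+1)
  1923: Fri (+1)  1924: Sat (+1)  1925: Mon (+2)  1926: Tue (+1)  1927: Wed (+1)
  1928: Thu (+1)  1929: Sat (+2)  1930: Sun (+1) ✓  1931: Mon (+1)  … (6 more years) …
  1938: Wed (+1)  1939: Thu (+1)  1940: Fri (+1)  1941: Sun (+2) ✓  1942: Mon (+1)
  1943: Tue (+1)  1944: Wed (+1)  1945: Fri (+2)  1946: Sat (+1)  1947: Sun (+1) ✓
  1948: Mon (+1)  1949: Wed (+2)  1950: Thu (+1)  1951: Fri (+1)
Sunday years: 1919, 1930, 1936, 1941, 1947 — 5 in total.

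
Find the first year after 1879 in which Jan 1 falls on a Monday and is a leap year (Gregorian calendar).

Jan 1 advances by 2 weekdays after a leap year and by 1 after a common year.
1879: Jan 1 is Wednesday.
1880: Thursday (leap)
1881: Saturday
1882: Sunday
1883: Monday
1884: Tuesday (leap)
1885: Thursday
1886: Friday
1887: Saturday
1888: Sunday (leap)
1889: Tuesday
1890: Wednesday
1891: Thursday
1892: Friday (leap)
1893: Sunday
1894: Monday
1895: Tuesday
1896: Wednesday (leap)
1897: Friday
1898: Saturday
1899: Sunday
1900: Monday
1901: Tuesday
1902: Wednesday
1903: Thursday
1904: Friday (leap)
1905: Sunday
1906: Monday
1907: Tuesday
1908: Wednesday (leap)
1909: Friday
1910: Saturday
1911: Sunday
1912: Monday (leap)
1912 begins on a Monday and is a leap year.

1912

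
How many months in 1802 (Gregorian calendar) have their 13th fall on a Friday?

Check the 13th of each month of 1802: Jan 13: Wed, Feb 13: Sat, Mar 13: Sat, Apr 13: Tue, May 13: Thu, Jun 13: Sun, Jul 13: Tue, Aug 13: Fri, Sep 13: Mon, Oct 13: Wed, Nov 13: Sat, Dec 13: Mon.
Friday occurs in August — 1 month.

1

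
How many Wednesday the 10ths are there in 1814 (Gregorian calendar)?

Check the 10th of each month of 1814: Jan 10: Mon, Feb 10: Thu, Mar 10: Thu, Apr 10: Sun, May 10: Tue, Jun 10: Fri, Jul 10: Sun, Aug 10: Wed, Sep 10: Sat, Oct 10: Mon, Nov 10: Thu, Dec 10: Sat.
Wednesday occurs in August — 1 month.

1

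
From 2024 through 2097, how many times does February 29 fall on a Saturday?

Leap years in 2024–2097: 19 of them.
Feb 29 weekday advances by 5 (mod 7) from one leap year to the next four years later (or differs when a century non-leap intervenes).
Leap-day weekdays: 2024:Thu 2028:Tue 2032:Sun 2036:Fri 2040:Wed 2044:Mon 2048:Sat✓ 2052:Thu 2056:Tue 2060:Sun 2064:Fri 2068:Wed 2072:Mon 2076:Sat✓ 2080:Thu 2084:Tue 2088:Sun 2092:Fri 2096:Wed
Saturday: 2048, 2076 → 2.

2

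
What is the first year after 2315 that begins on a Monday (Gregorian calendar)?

Jan 1 advances by 2 weekdays after a leap year and by 1 after a common year.
2315: Jan 1 is Friday.
2316: Saturday (leap)
2317: Monday
2317 begins on a Monday

2317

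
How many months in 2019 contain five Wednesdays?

4

A month of length L has five Wednesdays iff its first Wednesday is on day ≤ L−28 (so day 1–3 in a 31-day month, 1–2 in a 30-day month, day 1 in a leap February).
Checking each month of 2019: Jan starts Tue (31d) ✓; Feb starts Fri (28d); Mar starts Fri (31d); Apr starts Mon (30d); May starts Wed (31d) ✓; Jun starts Sat (30d); Jul starts Mon (31d) ✓; Aug starts Thu (31d); Sep starts Sun (30d); Oct starts Tue (31d) ✓; Nov starts Fri (30d); Dec starts Sun (31d).
Five-Wednesday months: January, May, July, October → 4.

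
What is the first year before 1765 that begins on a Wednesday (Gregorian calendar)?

Jan 1 advances by 2 weekdays after a leap year and by 1 after a common year.
1765: Jan 1 is Tuesday.
1764: Sunday (leap)
1763: Saturday
1762: Friday
1761: Thursday
1760: Tuesday (leap)
1759: Monday
1758: Sunday
1757: Saturday
1756: Thursday (leap)
1755: Wednesday
1755 begins on a Wednesday

1755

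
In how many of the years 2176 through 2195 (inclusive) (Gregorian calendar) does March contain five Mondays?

10

March has 31 days; it has five Mondays when Monday falls among the first (month-length − 28) days — i.e. when March 1 is one of Monday/Sunday/Saturday.
March 1 by year: 2176:Fri 2177:Sat✓ 2178:Sun✓ 2179:Mon✓ 2180:Wed 2181:Thu 2182:Fri 2183:Sat✓ 2184:Mon✓ 2185:Tue 2186:Wed 2187:Thu 2188:Sat✓ 2189:Sun✓ 2190:Mon✓ 2191:Tue 2192:Thu 2193:Fri 2194:Sat✓ 2195:Sun✓
Years with five Mondays: 2177, 2178, 2179, 2183, 2184, 2188, 2189, 2190, 2194, 2195 → 10.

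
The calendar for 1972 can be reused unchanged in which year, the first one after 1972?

Two years share a calendar iff Jan 1 falls on the same weekday and both are leap or both are common. 1972: Jan 1 is Saturday, leap year.
1973: Jan 1 Monday, common
1974: Jan 1 Tuesday, common
1975: Jan 1 Wednesday, common
1976: Jan 1 Thursday, leap
1977: Jan 1 Saturday, common
1978: Jan 1 Sunday, common
1979: Jan 1 Monday, common
1980: Jan 1 Tuesday, leap
1981: Jan 1 Thursday, common
1982: Jan 1 Friday, common
1983: Jan 1 Saturday, common
1984: Jan 1 Sunday, leap
1985: Jan 1 Tuesday, common
1986: Jan 1 Wednesday, common
1987: Jan 1 Thursday, common
1988: Jan 1 Friday, leap
1989: Jan 1 Sunday, common
1990: Jan 1 Monday, common
1991: Jan 1 Tuesday, common
1992: Jan 1 Wednesday, leap
1993: Jan 1 Friday, common
1994: Jan 1 Saturday, common
1995: Jan 1 Sunday, common
1996: Jan 1 Monday, leap
1997: Jan 1 Wednesday, common
1998: Jan 1 Thursday, common
1999: Jan 1 Friday, common
2000: Jan 1 Saturday, leap
2000 matches on both conditions.

2000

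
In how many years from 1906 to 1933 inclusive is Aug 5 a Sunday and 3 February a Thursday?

0

Check each year's weekday for Aug 5 and 3 February:
  1906: Sun/Sat  1907: Mon/Sun  1908: Wed/Mon  1909: Thu/Wed  1910: Fri/Thu  1911: Sat/Fri  1912: Mon/Sat  1913: Tue/Mon  1914: Wed/Tue  1915: Thu/Wed  1916: Sat/Thu  1917: Sun/Sat  1918: Mon/Sun  1919: Tue/Mon  1920: Thu/Tue  1921: Fri/Thu  1922: Sat/Fri  1923: Sun/Sat  1924: Tue/Sun  1925: Wed/Tue  1926: Thu/Wed  1927: Fri/Thu  1928: Sun/Fri  1929: Mon/Sun  1930: Tue/Mon  1931: Wed/Tue  1932: Fri/Wed  1933: Sat/Fri
Both conditions hold in: no year — 0.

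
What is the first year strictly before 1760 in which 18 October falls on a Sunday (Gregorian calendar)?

1750

From one year to the next, a fixed date's weekday advances by 1, or by 2 when a Feb 29 lies between the two dates.
1760: October 18 is Saturday.
1759: Thursday (−2)
1758: Wednesday (−1)
1757: Tuesday (−1)
1756: Monday (−1)
1755: Saturday (−2)
1754: Friday (−1)
1753: Thursday (−1)
1752: Wednesday (−1)
1751: Monday (−2)
1750: Sunday (−1)
18 October falls on a Sunday in 1750.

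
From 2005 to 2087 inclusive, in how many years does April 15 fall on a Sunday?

Track April 15's weekday year by year (advancing +1, or +2 across a Feb 29):
  2005: Fri  2006: Sat (+1)  2007: Sun (+1) ✓  2008: Tue (+2)  2009: Wed (+1)
  2010: Thu (+1)  2011: Fri (+1)  2012: Sun (+2) ✓  2013: Mon (+1)  2014: Tue (+1)
  2015: Wed (+1)  2016: Fri (+2)  2017: Sat (+1)  2018: Sun (+1) ✓  … (55 more years) …
  2074: Sun (+1) ✓  2075: Mon (+1)  2076: Wed (+2)  2077: Thu (+1)  2078: Fri (+1)
  2079: Sat (+1)  2080: Mon (+2)  2081: Tue (+1)  2082: Wed (+1)  2083: Thu (+1)
  2084: Sat (+2)  2085: Sun (+1) ✓  2086: Mon (+1)  2087: Tue (+1)
Sunday years: 2007, 2012, 2018, 2029, 2035, 2040, 2046, 2057, 2063, 2068, 2074, 2085 — 12 in total.

12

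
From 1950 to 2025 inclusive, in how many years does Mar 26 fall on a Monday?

Track Mar 26's weekday year by year (advancing +1, or +2 across a Feb 29):
  1950: Sun  1951: Mon (+1) ✓  1952: Wed (+2)  1953: Thu (+1)  1954: Fri (+1)
  1955: Sat (+1)  1956: Mon (+2) ✓  1957: Tue (+1)  1958: Wed (+1)  1959: Thu (+1)
  1960: Sat (+2)  1961: Sun (+1)  1962: Mon (+1) ✓  1963: Tue (+1)  … (48 more years) …
  2012: Mon (+2) ✓  2013: Tue (+1)  2014: Wed (+1)  2015: Thu (+1)  2016: Sat (+2)
  2017: Sun (+1)  2018: Mon (+1) ✓  2019: Tue (+1)  2020: Thu (+2)  2021: Fri (+1)
  2022: Sat (+1)  2023: Sun (+1)  2024: Tue (+2)  2025: Wed (+1)
Monday years: 1951, 1956, 1962, 1973, 1979, 1984, 1990, 2001, 2007, 2012, 2018 — 11 in total.

11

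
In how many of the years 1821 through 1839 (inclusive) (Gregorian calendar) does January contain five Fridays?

January has 31 days; it has five Fridays when Friday falls among the first (month-length − 28) days — i.e. when January 1 is one of Friday/Thursday/Wednesday.
January 1 by year: 1821:Mon 1822:Tue 1823:Wed✓ 1824:Thu✓ 1825:Sat 1826:Sun 1827:Mon 1828:Tue 1829:Thu✓ 1830:Fri✓ 1831:Sat 1832:Sun 1833:Tue 1834:Wed✓ 1835:Thu✓ 1836:Fri✓ 1837:Sun 1838:Mon 1839:Tue
Years with five Fridays: 1823, 1824, 1829, 1830, 1834, 1835, 1836 → 7.

7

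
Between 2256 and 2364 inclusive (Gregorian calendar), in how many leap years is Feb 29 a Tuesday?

3

Leap years in 2256–2364: 27 of them.
Feb 29 weekday advances by 5 (mod 7) from one leap year to the next four years later (or differs when a century non-leap intervenes).
Leap-day weekdays: 2256:Fri 2260:Wed 2264:Mon 2268:Sat 2272:Thu 2276:Tue✓ 2280:Sun 2284:Fri 2288:Wed 2292:Mon 2296:Sat 2304:Mon 2308:Sat 2312:Thu 2316:Tue✓ 2320:Sun 2324:Fri 2328:Wed 2332:Mon 2336:Sat 2340:Thu 2344:Tue✓ 2348:Sun 2352:Fri 2356:Wed 2360:Mon 2364:Sat
Tuesday: 2276, 2316, 2344 → 3.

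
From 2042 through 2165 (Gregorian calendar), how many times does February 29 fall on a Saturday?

Leap years in 2042–2165: 30 of them.
Feb 29 weekday advances by 5 (mod 7) from one leap year to the next four years later (or differs when a century non-leap intervenes).
Leap-day weekdays: 2044:Mon 2048:Sat✓ 2052:Thu 2056:Tue 2060:Sun 2064:Fri 2068:Wed 2072:Mon 2076:Sat✓ 2080:Thu 2084:Tue 2088:Sun 2092:Fri …(4 more)… 2116:Sat✓ 2120:Thu 2124:Tue 2128:Sun 2132:Fri 2136:Wed 2140:Mon 2144:Sat✓ 2148:Thu 2152:Tue 2156:Sun 2160:Fri 2164:Wed
Saturday: 2048, 2076, 2116, 2144 → 4.

4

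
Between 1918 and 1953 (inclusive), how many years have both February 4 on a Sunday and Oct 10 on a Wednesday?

4

Check each year's weekday for February 4 and Oct 10:
  1918: Mon/Thu  1919: Tue/Fri  1920: Wed/Sun  1921: Fri/Mon  1922: Sat/Tue  1923: Sun/Wed ✓  1924: Mon/Fri  1925: Wed/Sat  1926: Thu/Sun  1927: Fri/Mon  1928: Sat/Wed  1929: Mon/Thu  1930: Tue/Fri  1931: Wed/Sat  …(8 more)…  1940: Sun/Thu  1941: Tue/Fri  1942: Wed/Sat  1943: Thu/Sun  1944: Fri/Tue  1945: Sun/Wed ✓  1946: Mon/Thu  1947: Tue/Fri  1948: Wed/Sun  1949: Fri/Mon  1950: Sat/Tue  1951: Sun/Wed ✓  1952: Mon/Fri  1953: Wed/Sat
Both conditions hold in: 1923, 1934, 1945, 1951 — 4.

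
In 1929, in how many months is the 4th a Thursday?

Check the 4th of each month of 1929: Jan 4: Fri, Feb 4: Mon, Mar 4: Mon, Apr 4: Thu, May 4: Sat, Jun 4: Tue, Jul 4: Thu, Aug 4: Sun, Sep 4: Wed, Oct 4: Fri, Nov 4: Mon, Dec 4: Wed.
Thursday occurs in April, July — 2 months.

2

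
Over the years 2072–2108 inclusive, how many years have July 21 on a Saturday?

Track July 21's weekday year by year (advancing +1, or +2 across a Feb 29):
  2072: Thu  2073: Fri (+1)  2074: Sat (+1) ✓  2075: Sun (+1)  2076: Tue (+2)
  2077: Wed (+1)  2078: Thu (+1)  2079: Fri (+1)  2080: Sun (+2)  2081: Mon (+1)
  2082: Tue (+1)  2083: Wed (+1)  2084: Fri (+2)  2085: Sat (+1) ✓  … (9 more years) …
  2095: Thu (+1)  2096: Sat (+2) ✓  2097: Sun (+1)  2098: Mon (+1)  2099: Tue (+1)
  2100: Wed (+1)  2101: Thu (+1)  2102: Fri (+1)  2103: Sat (+1) ✓  2104: Mon (+2)
  2105: Tue (+1)  2106: Wed (+1)  2107: Thu (+1)  2108: Sat (+2) ✓
Saturday years: 2074, 2085, 2091, 2096, 2103, 2108 — 6 in total.

6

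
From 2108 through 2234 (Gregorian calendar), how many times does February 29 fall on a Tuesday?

Leap years in 2108–2234: 31 of them.
Feb 29 weekday advances by 5 (mod 7) from one leap year to the next four years later (or differs when a century non-leap intervenes).
Leap-day weekdays: 2108:Wed 2112:Mon 2116:Sat 2120:Thu 2124:Tue✓ 2128:Sun 2132:Fri 2136:Wed 2140:Mon 2144:Sat 2148:Thu 2152:Tue✓ 2156:Sun …(5 more)… 2180:Tue✓ 2184:Sun 2188:Fri 2192:Wed 2196:Mon 2204:Wed 2208:Mon 2212:Sat 2216:Thu 2220:Tue✓ 2224:Sun 2228:Fri 2232:Wed
Tuesday: 2124, 2152, 2180, 2220 → 4.

4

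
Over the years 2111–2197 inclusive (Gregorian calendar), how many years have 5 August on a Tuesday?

12

Track 5 August's weekday year by year (advancing +1, or +2 across a Feb 29):
  2111: Wed  2112: Fri (+2)  2113: Sat (+1)  2114: Sun (+1)  2115: Mon (+1)
  2116: Wed (+2)  2117: Thu (+1)  2118: Fri (+1)  2119: Sat (+1)  2120: Mon (+2)
  2121: Tue (+1) ✓  2122: Wed (+1)  2123: Thu (+1)  2124: Sat (+2)  … (59 more years) …
  2184: Thu (+2)  2185: Fri (+1)  2186: Sat (+1)  2187: Sun (+1)  2188: Tue (+2) ✓
  2189: Wed (+1)  2190: Thu (+1)  2191: Fri (+1)  2192: Sun (+2)  2193: Mon (+1)
  2194: Tue (+1) ✓  2195: Wed (+1)  2196: Fri (+2)  2197: Sat (+1)
Tuesday years: 2121, 2127, 2132, 2138, 2149, 2155, 2160, 2166, 2177, 2183, 2188, 2194 — 12 in total.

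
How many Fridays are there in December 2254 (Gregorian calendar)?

December 2254 has 31 days and begins on Friday.
The first Friday is December 1.
Fridays fall on 1, 8, 15, 22, 29 — that's 5.

5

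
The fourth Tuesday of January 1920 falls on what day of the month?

January 1, 1920 is a Thursday, so the first Tuesday is the 6th.
The fourth Tuesday is 6 + 21 = 27.

27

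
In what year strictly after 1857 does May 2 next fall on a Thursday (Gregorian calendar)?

From one year to the next, a fixed date's weekday advances by 1, or by 2 when a Feb 29 lies between the two dates.
1857: May 2 is Saturday.
1858: Sunday (+1)
1859: Monday (+1)
1860: Wednesday (+2)
1861: Thursday (+1)
May 2 falls on a Thursday in 1861.

1861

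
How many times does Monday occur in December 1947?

5

December 1947 has 31 days and begins on Monday.
The first Monday is December 1.
Mondays fall on 1, 8, 15, 22, 29 — that's 5.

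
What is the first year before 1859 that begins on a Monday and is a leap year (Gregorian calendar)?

Jan 1 advances by 2 weekdays after a leap year and by 1 after a common year.
1859: Jan 1 is Saturday.
1858: Friday
1857: Thursday
1856: Tuesday (leap)
1855: Monday
1854: Sunday
1853: Saturday
1852: Thursday (leap)
1851: Wednesday
1850: Tuesday
1849: Monday
1848: Saturday (leap)
1847: Friday
1846: Thursday
1845: Wednesday
1844: Monday (leap)
1844 begins on a Monday and is a leap year.

1844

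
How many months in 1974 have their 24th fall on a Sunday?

Check the 24th of each month of 1974: Jan 24: Thu, Feb 24: Sun, Mar 24: Sun, Apr 24: Wed, May 24: Fri, Jun 24: Mon, Jul 24: Wed, Aug 24: Sat, Sep 24: Tue, Oct 24: Thu, Nov 24: Sun, Dec 24: Tue.
Sunday occurs in February, March, November — 3 months.

3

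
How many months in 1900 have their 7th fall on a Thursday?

1

Check the 7th of each month of 1900: Jan 7: Sun, Feb 7: Wed, Mar 7: Wed, Apr 7: Sat, May 7: Mon, Jun 7: Thu, Jul 7: Sat, Aug 7: Tue, Sep 7: Fri, Oct 7: Sun, Nov 7: Wed, Dec 7: Fri.
Thursday occurs in June — 1 month.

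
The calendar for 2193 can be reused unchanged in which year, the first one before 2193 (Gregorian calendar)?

Two years share a calendar iff Jan 1 falls on the same weekday and both are leap or both are common. 2193: Jan 1 is Tuesday, common year.
2192: Jan 1 Sunday, leap
2191: Jan 1 Saturday, common
2190: Jan 1 Friday, common
2189: Jan 1 Thursday, common
2188: Jan 1 Tuesday, leap
2187: Jan 1 Monday, common
2186: Jan 1 Sunday, common
2185: Jan 1 Saturday, common
2184: Jan 1 Thursday, leap
2183: Jan 1 Wednesday, common
2182: Jan 1 Tuesday, common
2182 matches on both conditions.

2182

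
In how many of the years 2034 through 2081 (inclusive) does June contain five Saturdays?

June has 30 days; it has five Saturdays when Saturday falls among the first (month-length − 28) days — i.e. when June 1 is one of Saturday/Friday.
June 1 by year: 2034:Thu 2035:Fri✓ 2036:Sun 2037:Mon 2038:Tue 2039:Wed 2040:Fri✓ 2041:Sat✓ 2042:Sun 2043:Mon 2044:Wed 2045:Thu 2046:Fri✓ 2047:Sat✓ 2048:Mon …(18 more)… 2067:Wed 2068:Fri✓ 2069:Sat✓ 2070:Sun 2071:Mon 2072:Wed 2073:Thu 2074:Fri✓ 2075:Sat✓ 2076:Mon 2077:Tue 2078:Wed 2079:Thu 2080:Sat✓ 2081:Sun
Years with five Saturdays: 2035, 2040, 2041, 2046, 2047, 2052, 2057, 2058, 2063, 2068, 2069, 2074, 2075, 2080 → 14.

14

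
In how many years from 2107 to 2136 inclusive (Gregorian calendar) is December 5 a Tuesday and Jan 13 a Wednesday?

0

Check each year's weekday for December 5 and Jan 13:
  2107: Mon/Thu  2108: Wed/Fri  2109: Thu/Sun  2110: Fri/Mon  2111: Sat/Tue  2112: Mon/Wed  2113: Tue/Fri  2114: Wed/Sat  2115: Thu/Sun  2116: Sat/Mon  2117: Sun/Wed  2118: Mon/Thu  2119: Tue/Fri  2120: Thu/Sat  2121: Fri/Mon  2122: Sat/Tue  2123: Sun/Wed  2124: Tue/Thu  2125: Wed/Sat  2126: Thu/Sun  2127: Fri/Mon  2128: Sun/Tue  2129: Mon/Thu  2130: Tue/Fri  2131: Wed/Sat  2132: Fri/Sun  2133: Sat/Tue  2134: Sun/Wed  2135: Mon/Thu  2136: Wed/Fri
Both conditions hold in: no year — 0.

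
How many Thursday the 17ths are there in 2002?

Check the 17th of each month of 2002: Jan 17: Thu, Feb 17: Sun, Mar 17: Sun, Apr 17: Wed, May 17: Fri, Jun 17: Mon, Jul 17: Wed, Aug 17: Sat, Sep 17: Tue, Oct 17: Thu, Nov 17: Sun, Dec 17: Tue.
Thursday occurs in January, October — 2 months.

2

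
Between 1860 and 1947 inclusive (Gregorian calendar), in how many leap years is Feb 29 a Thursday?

Leap years in 1860–1947: 21 of them.
Feb 29 weekday advances by 5 (mod 7) from one leap year to the next four years later (or differs when a century non-leap intervenes).
Leap-day weekdays: 1860:Wed 1864:Mon 1868:Sat 1872:Thu✓ 1876:Tue 1880:Sun 1884:Fri 1888:Wed 1892:Mon 1896:Sat 1904:Mon 1908:Sat 1912:Thu✓ 1916:Tue 1920:Sun 1924:Fri 1928:Wed 1932:Mon 1936:Sat 1940:Thu✓ 1944:Tue
Thursday: 1872, 1912, 1940 → 3.

3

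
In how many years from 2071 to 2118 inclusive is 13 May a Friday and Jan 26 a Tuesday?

2

Check each year's weekday for 13 May and Jan 26:
  2071: Wed/Mon  2072: Fri/Tue ✓  2073: Sat/Thu  2074: Sun/Fri  2075: Mon/Sat  2076: Wed/Sun  2077: Thu/Tue  2078: Fri/Wed  2079: Sat/Thu  2080: Mon/Fri  2081: Tue/Sun  2082: Wed/Mon  2083: Thu/Tue  2084: Sat/Wed  …(20 more)…  2105: Wed/Mon  2106: Thu/Tue  2107: Fri/Wed  2108: Sun/Thu  2109: Mon/Sat  2110: Tue/Sun  2111: Wed/Mon  2112: Fri/Tue ✓  2113: Sat/Thu  2114: Sun/Fri  2115: Mon/Sat  2116: Wed/Sun  2117: Thu/Tue  2118: Fri/Wed
Both conditions hold in: 2072, 2112 — 2.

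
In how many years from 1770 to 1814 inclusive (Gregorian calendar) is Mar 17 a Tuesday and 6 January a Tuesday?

5

Check each year's weekday for Mar 17 and 6 January:
  1770: Sat/Sat  1771: Sun/Sun  1772: Tue/Mon  1773: Wed/Wed  1774: Thu/Thu  1775: Fri/Fri  1776: Sun/Sat  1777: Mon/Mon  1778: Tue/Tue ✓  1779: Wed/Wed  1780: Fri/Thu  1781: Sat/Sat  1782: Sun/Sun  1783: Mon/Mon  …(17 more)…  1801: Tue/Tue ✓  1802: Wed/Wed  1803: Thu/Thu  1804: Sat/Fri  1805: Sun/Sun  1806: Mon/Mon  1807: Tue/Tue ✓  1808: Thu/Wed  1809: Fri/Fri  1810: Sat/Sat  1811: Sun/Sun  1812: Tue/Mon  1813: Wed/Wed  1814: Thu/Thu
Both conditions hold in: 1778, 1789, 1795, 1801, 1807 — 5.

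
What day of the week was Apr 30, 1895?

Tuesday

January 1, 1895 is a Tuesday.
April 30 is day 120 of the year, i.e. 119 days after Jan 1.
119 mod 7 = 0, so advance 0 weekdays from Tuesday: Tuesday.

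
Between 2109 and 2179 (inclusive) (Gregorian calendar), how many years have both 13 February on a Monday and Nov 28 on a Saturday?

Check each year's weekday for 13 February and Nov 28:
  2109: Wed/Thu  2110: Thu/Fri  2111: Fri/Sat  2112: Sat/Mon  2113: Mon/Tue  2114: Tue/Wed  2115: Wed/Thu  2116: Thu/Sat  2117: Sat/Sun  2118: Sun/Mon  2119: Mon/Tue  2120: Tue/Thu  2121: Thu/Fri  2122: Fri/Sat  …(43 more)…  2166: Thu/Fri  2167: Fri/Sat  2168: Sat/Mon  2169: Mon/Tue  2170: Tue/Wed  2171: Wed/Thu  2172: Thu/Sat  2173: Sat/Sun  2174: Sun/Mon  2175: Mon/Tue  2176: Tue/Thu  2177: Thu/Fri  2178: Fri/Sat  2179: Sat/Sun
Both conditions hold in: no year — 0.

0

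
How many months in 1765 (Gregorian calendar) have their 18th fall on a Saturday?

Check the 18th of each month of 1765: Jan 18: Fri, Feb 18: Mon, Mar 18: Mon, Apr 18: Thu, May 18: Sat, Jun 18: Tue, Jul 18: Thu, Aug 18: Sun, Sep 18: Wed, Oct 18: Fri, Nov 18: Mon, Dec 18: Wed.
Saturday occurs in May — 1 month.

1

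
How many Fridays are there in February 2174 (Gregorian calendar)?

February 2174 has 28 days and begins on Tuesday.
The first Friday is February 4.
Fridays fall on 4, 11, 18, 25 — that's 4.

4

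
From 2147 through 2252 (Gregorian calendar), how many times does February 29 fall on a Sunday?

Leap years in 2147–2252: 26 of them.
Feb 29 weekday advances by 5 (mod 7) from one leap year to the next four years later (or differs when a century non-leap intervenes).
Leap-day weekdays: 2148:Thu 2152:Tue 2156:Sun✓ 2160:Fri 2164:Wed 2168:Mon 2172:Sat 2176:Thu 2180:Tue 2184:Sun✓ 2188:Fri 2192:Wed 2196:Mon 2204:Wed 2208:Mon 2212:Sat 2216:Thu 2220:Tue 2224:Sun✓ 2228:Fri 2232:Wed 2236:Mon 2240:Sat 2244:Thu 2248:Tue 2252:Sun✓
Sunday: 2156, 2184, 2224, 2252 → 4.

4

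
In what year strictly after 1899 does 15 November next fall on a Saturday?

1902

From one year to the next, a fixed date's weekday advances by 1, or by 2 when a Feb 29 lies between the two dates.
1899: November 15 is Wednesday.
1900: Thursday (+1)
1901: Friday (+1)
1902: Saturday (+1)
15 November falls on a Saturday in 1902.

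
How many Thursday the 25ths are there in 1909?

Check the 25th of each month of 1909: Jan 25: Mon, Feb 25: Thu, Mar 25: Thu, Apr 25: Sun, May 25: Tue, Jun 25: Fri, Jul 25: Sun, Aug 25: Wed, Sep 25: Sat, Oct 25: Mon, Nov 25: Thu, Dec 25: Sat.
Thursday occurs in February, March, November — 3 months.

3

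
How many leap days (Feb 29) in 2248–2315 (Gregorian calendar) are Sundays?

Leap years in 2248–2315: 16 of them.
Feb 29 weekday advances by 5 (mod 7) from one leap year to the next four years later (or differs when a century non-leap intervenes).
Leap-day weekdays: 2248:Tue 2252:Sun✓ 2256:Fri 2260:Wed 2264:Mon 2268:Sat 2272:Thu 2276:Tue 2280:Sun✓ 2284:Fri 2288:Wed 2292:Mon 2296:Sat 2304:Mon 2308:Sat 2312:Thu
Sunday: 2252, 2280 → 2.

2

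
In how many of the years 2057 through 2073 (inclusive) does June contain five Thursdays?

June has 30 days; it has five Thursdays when Thursday falls among the first (month-length − 28) days — i.e. when June 1 is one of Thursday/Wednesday.
June 1 by year: 2057:Fri 2058:Sat 2059:Sun 2060:Tue 2061:Wed✓ 2062:Thu✓ 2063:Fri 2064:Sun 2065:Mon 2066:Tue 2067:Wed✓ 2068:Fri 2069:Sat 2070:Sun 2071:Mon 2072:Wed✓ 2073:Thu✓
Years with five Thursdays: 2061, 2062, 2067, 2072, 2073 → 5.

5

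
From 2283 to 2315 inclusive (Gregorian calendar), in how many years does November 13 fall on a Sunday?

Track November 13's weekday year by year (advancing +1, or +2 across a Feb 29):
  2283: Tue  2284: Thu (+2)  2285: Fri (+1)  2286: Sat (+1)  2287: Sun (+1) ✓
  2288: Tue (+2)  2289: Wed (+1)  2290: Thu (+1)  2291: Fri (+1)  2292: Sun (+2) ✓
  2293: Mon (+1)  2294: Tue (+1)  2295: Wed (+1)  2296: Fri (+2)  … (5 more years) …
  2302: Thu (+1)  2303: Fri (+1)  2304: Sun (+2) ✓  2305: Mon (+1)  2306: Tue (+1)
  2307: Wed (+1)  2308: Fri (+2)  2309: Sat (+1)  2310: Sun (+1) ✓  2311: Mon (+1)
  2312: Wed (+2)  2313: Thu (+1)  2314: Fri (+1)  2315: Sat (+1)
Sunday years: 2287, 2292, 2298, 2304, 2310 — 5 in total.

5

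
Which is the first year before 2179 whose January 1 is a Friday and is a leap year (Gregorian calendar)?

Jan 1 advances by 2 weekdays after a leap year and by 1 after a common year.
2179: Jan 1 is Friday.
2178: Thursday
2177: Wednesday
2176: Monday (leap)
2175: Sunday
2174: Saturday
2173: Friday
2172: Wednesday (leap)
2171: Tuesday
2170: Monday
2169: Sunday
2168: Friday (leap)
2168 begins on a Friday and is a leap year.

2168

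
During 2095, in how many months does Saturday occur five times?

5

A month of length L has five Saturdays iff its first Saturday is on day ≤ L−28 (so day 1–3 in a 31-day month, 1–2 in a 30-day month, day 1 in a leap February).
Checking each month of 2095: Jan starts Sat (31d) ✓; Feb starts Tue (28d); Mar starts Tue (31d); Apr starts Fri (30d) ✓; May starts Sun (31d); Jun starts Wed (30d); Jul starts Fri (31d) ✓; Aug starts Mon (31d); Sep starts Thu (30d); Oct starts Sat (31d) ✓; Nov starts Tue (30d); Dec starts Thu (31d) ✓.
Five-Saturday months: January, April, July, October, December → 5.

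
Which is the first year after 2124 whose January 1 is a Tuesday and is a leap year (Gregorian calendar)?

2132

Jan 1 advances by 2 weekdays after a leap year and by 1 after a common year.
2124: Jan 1 is Saturday (leap).
2125: Monday
2126: Tuesday
2127: Wednesday
2128: Thursday (leap)
2129: Saturday
2130: Sunday
2131: Monday
2132: Tuesday (leap)
2132 begins on a Tuesday and is a leap year.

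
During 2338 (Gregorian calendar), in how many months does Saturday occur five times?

5

A month of length L has five Saturdays iff its first Saturday is on day ≤ L−28 (so day 1–3 in a 31-day month, 1–2 in a 30-day month, day 1 in a leap February).
Checking each month of 2338: Jan starts Sat (31d) ✓; Feb starts Tue (28d); Mar starts Tue (31d); Apr starts Fri (30d) ✓; May starts Sun (31d); Jun starts Wed (30d); Jul starts Fri (31d) ✓; Aug starts Mon (31d); Sep starts Thu (30d); Oct starts Sat (31d) ✓; Nov starts Tue (30d); Dec starts Thu (31d) ✓.
Five-Saturday months: January, April, July, October, December → 5.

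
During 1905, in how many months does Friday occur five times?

A month of length L has five Fridays iff its first Friday is on day ≤ L−28 (so day 1–3 in a 31-day month, 1–2 in a 30-day month, day 1 in a leap February).
Checking each month of 1905: Jan starts Sun (31d); Feb starts Wed (28d); Mar starts Wed (31d) ✓; Apr starts Sat (30d); May starts Mon (31d); Jun starts Thu (30d) ✓; Jul starts Sat (31d); Aug starts Tue (31d); Sep starts Fri (30d) ✓; Oct starts Sun (31d); Nov starts Wed (30d); Dec starts Fri (31d) ✓.
Five-Friday months: March, June, September, December → 4.

4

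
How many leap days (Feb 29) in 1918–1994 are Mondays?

3

Leap years in 1918–1994: 19 of them.
Feb 29 weekday advances by 5 (mod 7) from one leap year to the next four years later (or differs when a century non-leap intervenes).
Leap-day weekdays: 1920:Sun 1924:Fri 1928:Wed 1932:Mon✓ 1936:Sat 1940:Thu 1944:Tue 1948:Sun 1952:Fri 1956:Wed 1960:Mon✓ 1964:Sat 1968:Thu 1972:Tue 1976:Sun 1980:Fri 1984:Wed 1988:Mon✓ 1992:Sat
Monday: 1932, 1960, 1988 → 3.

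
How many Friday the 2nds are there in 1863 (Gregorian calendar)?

Check the 2nd of each month of 1863: Jan 2: Fri, Feb 2: Mon, Mar 2: Mon, Apr 2: Thu, May 2: Sat, Jun 2: Tue, Jul 2: Thu, Aug 2: Sun, Sep 2: Wed, Oct 2: Fri, Nov 2: Mon, Dec 2: Wed.
Friday occurs in January, October — 2 months.

2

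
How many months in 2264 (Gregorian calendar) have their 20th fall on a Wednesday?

Check the 20th of each month of 2264: Jan 20: Wed, Feb 20: Sat, Mar 20: Sun, Apr 20: Wed, May 20: Fri, Jun 20: Mon, Jul 20: Wed, Aug 20: Sat, Sep 20: Tue, Oct 20: Thu, Nov 20: Sun, Dec 20: Tue.
Wednesday occurs in January, April, July — 3 months.

3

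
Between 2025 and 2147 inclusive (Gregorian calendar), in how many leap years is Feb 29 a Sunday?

4

Leap years in 2025–2147: 29 of them.
Feb 29 weekday advances by 5 (mod 7) from one leap year to the next four years later (or differs when a century non-leap intervenes).
Leap-day weekdays: 2028:Tue 2032:Sun✓ 2036:Fri 2040:Wed 2044:Mon 2048:Sat 2052:Thu 2056:Tue 2060:Sun✓ 2064:Fri 2068:Wed 2072:Mon 2076:Sat …(3 more)… 2092:Fri 2096:Wed 2104:Fri 2108:Wed 2112:Mon 2116:Sat 2120:Thu 2124:Tue 2128:Sun✓ 2132:Fri 2136:Wed 2140:Mon 2144:Sat
Sunday: 2032, 2060, 2088, 2128 → 4.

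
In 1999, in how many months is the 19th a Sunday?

2

Check the 19th of each month of 1999: Jan 19: Tue, Feb 19: Fri, Mar 19: Fri, Apr 19: Mon, May 19: Wed, Jun 19: Sat, Jul 19: Mon, Aug 19: Thu, Sep 19: Sun, Oct 19: Tue, Nov 19: Fri, Dec 19: Sun.
Sunday occurs in September, December — 2 months.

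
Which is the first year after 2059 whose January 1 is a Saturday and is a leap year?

Jan 1 advances by 2 weekdays after a leap year and by 1 after a common year.
2059: Jan 1 is Wednesday.
2060: Thursday (leap)
2061: Saturday
2062: Sunday
2063: Monday
2064: Tuesday (leap)
2065: Thursday
2066: Friday
2067: Saturday
2068: Sunday (leap)
2069: Tuesday
2070: Wednesday
2071: Thursday
2072: Friday (leap)
2073: Sunday
2074: Monday
2075: Tuesday
2076: Wednesday (leap)
2077: Friday
2078: Saturday
2079: Sunday
2080: Monday (leap)
2081: Wednesday
2082: Thursday
2083: Friday
2084: Saturday (leap)
2084 begins on a Saturday and is a leap year.

2084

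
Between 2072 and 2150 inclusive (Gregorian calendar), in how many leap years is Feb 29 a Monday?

Leap years in 2072–2150: 19 of them.
Feb 29 weekday advances by 5 (mod 7) from one leap year to the next four years later (or differs when a century non-leap intervenes).
Leap-day weekdays: 2072:Mon✓ 2076:Sat 2080:Thu 2084:Tue 2088:Sun 2092:Fri 2096:Wed 2104:Fri 2108:Wed 2112:Mon✓ 2116:Sat 2120:Thu 2124:Tue 2128:Sun 2132:Fri 2136:Wed 2140:Mon✓ 2144:Sat 2148:Thu
Monday: 2072, 2112, 2140 → 3.

3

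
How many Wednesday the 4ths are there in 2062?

2

Check the 4th of each month of 2062: Jan 4: Wed, Feb 4: Sat, Mar 4: Sat, Apr 4: Tue, May 4: Thu, Jun 4: Sun, Jul 4: Tue, Aug 4: Fri, Sep 4: Mon, Oct 4: Wed, Nov 4: Sat, Dec 4: Mon.
Wednesday occurs in January, October — 2 months.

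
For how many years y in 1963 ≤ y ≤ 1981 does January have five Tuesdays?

8

January has 31 days; it has five Tuesdays when Tuesday falls among the first (month-length − 28) days — i.e. when January 1 is one of Tuesday/Monday/Sunday.
January 1 by year: 1963:Tue✓ 1964:Wed 1965:Fri 1966:Sat 1967:Sun✓ 1968:Mon✓ 1969:Wed 1970:Thu 1971:Fri 1972:Sat 1973:Mon✓ 1974:Tue✓ 1975:Wed 1976:Thu 1977:Sat 1978:Sun✓ 1979:Mon✓ 1980:Tue✓ 1981:Thu
Years with five Tuesdays: 1963, 1967, 1968, 1973, 1974, 1978, 1979, 1980 → 8.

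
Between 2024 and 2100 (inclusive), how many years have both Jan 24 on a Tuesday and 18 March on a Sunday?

3

Check each year's weekday for Jan 24 and 18 March:
  2024: Wed/Mon  2025: Fri/Tue  2026: Sat/Wed  2027: Sun/Thu  2028: Mon/Sat  2029: Wed/Sun  2030: Thu/Mon  2031: Fri/Tue  2032: Sat/Thu  2033: Mon/Fri  2034: Tue/Sat  2035: Wed/Sun  2036: Thu/Tue  2037: Sat/Wed  …(49 more)…  2087: Fri/Tue  2088: Sat/Thu  2089: Mon/Fri  2090: Tue/Sat  2091: Wed/Sun  2092: Thu/Tue  2093: Sat/Wed  2094: Sun/Thu  2095: Mon/Fri  2096: Tue/Sun ✓  2097: Thu/Mon  2098: Fri/Tue  2099: Sat/Wed  2100: Sun/Thu
Both conditions hold in: 2040, 2068, 2096 — 3.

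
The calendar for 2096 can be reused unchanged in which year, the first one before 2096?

2068

Two years share a calendar iff Jan 1 falls on the same weekday and both are leap or both are common. 2096: Jan 1 is Sunday, leap year.
2095: Jan 1 Saturday, common
2094: Jan 1 Friday, common
2093: Jan 1 Thursday, common
2092: Jan 1 Tuesday, leap
2091: Jan 1 Monday, common
2090: Jan 1 Sunday, common
2089: Jan 1 Saturday, common
2088: Jan 1 Thursday, leap
2087: Jan 1 Wednesday, common
2086: Jan 1 Tuesday, common
2085: Jan 1 Monday, common
2084: Jan 1 Saturday, leap
2083: Jan 1 Friday, common
2082: Jan 1 Thursday, common
2081: Jan 1 Wednesday, common
2080: Jan 1 Monday, leap
2079: Jan 1 Sunday, common
2078: Jan 1 Saturday, common
2077: Jan 1 Friday, common
2076: Jan 1 Wednesday, leap
2075: Jan 1 Tuesday, common
2074: Jan 1 Monday, common
2073: Jan 1 Sunday, common
2072: Jan 1 Friday, leap
2071: Jan 1 Thursday, common
2070: Jan 1 Wednesday, common
2069: Jan 1 Tuesday, common
2068: Jan 1 Sunday, leap
2068 matches on both conditions.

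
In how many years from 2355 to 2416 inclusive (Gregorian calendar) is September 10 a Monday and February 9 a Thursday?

Check each year's weekday for September 10 and February 9:
  2355: Sat/Wed  2356: Mon/Thu ✓  2357: Tue/Sat  2358: Wed/Sun  2359: Thu/Mon  2360: Sat/Tue  2361: Sun/Thu  2362: Mon/Fri  2363: Tue/Sat  2364: Thu/Sun  2365: Fri/Tue  2366: Sat/Wed  2367: Sun/Thu  2368: Tue/Fri  …(34 more)…  2403: Wed/Sun  2404: Fri/Mon  2405: Sat/Wed  2406: Sun/Thu  2407: Mon/Fri  2408: Wed/Sat  2409: Thu/Mon  2410: Fri/Tue  2411: Sat/Wed  2412: Mon/Thu ✓  2413: Tue/Sat  2414: Wed/Sun  2415: Thu/Mon  2416: Sat/Tue
Both conditions hold in: 2356, 2384, 2412 — 3.

3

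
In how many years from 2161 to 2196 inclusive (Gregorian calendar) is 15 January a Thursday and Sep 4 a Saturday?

1

Check each year's weekday for 15 January and Sep 4:
  2161: Thu/Fri  2162: Fri/Sat  2163: Sat/Sun  2164: Sun/Tue  2165: Tue/Wed  2166: Wed/Thu  2167: Thu/Fri  2168: Fri/Sun  2169: Sun/Mon  2170: Mon/Tue  2171: Tue/Wed  2172: Wed/Fri  2173: Fri/Sat  2174: Sat/Sun  …(8 more)…  2183: Wed/Thu  2184: Thu/Sat ✓  2185: Sat/Sun  2186: Sun/Mon  2187: Mon/Tue  2188: Tue/Thu  2189: Thu/Fri  2190: Fri/Sat  2191: Sat/Sun  2192: Sun/Tue  2193: Tue/Wed  2194: Wed/Thu  2195: Thu/Fri  2196: Fri/Sun
Both conditions hold in: 2184 — 1.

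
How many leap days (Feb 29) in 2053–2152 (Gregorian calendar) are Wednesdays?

4

Leap years in 2053–2152: 24 of them.
Feb 29 weekday advances by 5 (mod 7) from one leap year to the next four years later (or differs when a century non-leap intervenes).
Leap-day weekdays: 2056:Tue 2060:Sun 2064:Fri 2068:Wed✓ 2072:Mon 2076:Sat 2080:Thu 2084:Tue 2088:Sun 2092:Fri 2096:Wed✓ 2104:Fri 2108:Wed✓ 2112:Mon 2116:Sat 2120:Thu 2124:Tue 2128:Sun 2132:Fri 2136:Wed✓ 2140:Mon 2144:Sat 2148:Thu 2152:Tue
Wednesday: 2068, 2096, 2108, 2136 → 4.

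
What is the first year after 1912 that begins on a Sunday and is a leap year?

Jan 1 advances by 2 weekdays after a leap year and by 1 after a common year.
1912: Jan 1 is Monday (leap).
1913: Wednesday
1914: Thursday
1915: Friday
1916: Saturday (leap)
1917: Monday
1918: Tuesday
1919: Wednesday
1920: Thursday (leap)
1921: Saturday
1922: Sunday
1923: Monday
1924: Tuesday (leap)
1925: Thursday
1926: Friday
1927: Saturday
1928: Sunday (leap)
1928 begins on a Sunday and is a leap year.

1928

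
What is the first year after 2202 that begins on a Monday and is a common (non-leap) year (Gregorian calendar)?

2210

Jan 1 advances by 2 weekdays after a leap year and by 1 after a common year.
2202: Jan 1 is Friday.
2203: Saturday
2204: Sunday (leap)
2205: Tuesday
2206: Wednesday
2207: Thursday
2208: Friday (leap)
2209: Sunday
2210: Monday
2210 begins on a Monday and is a common year.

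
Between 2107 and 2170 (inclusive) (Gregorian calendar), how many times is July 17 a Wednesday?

Track July 17's weekday year by year (advancing +1, or +2 across a Feb 29):
  2107: Sun  2108: Tue (+2)  2109: Wed (+1) ✓  2110: Thu (+1)  2111: Fri (+1)
  2112: Sun (+2)  2113: Mon (+1)  2114: Tue (+1)  2115: Wed (+1) ✓  2116: Fri (+2)
  2117: Sat (+1)  2118: Sun (+1)  2119: Mon (+1)  2120: Wed (+2) ✓  … (36 more years) …
  2157: Sun (+1)  2158: Mon (+1)  2159: Tue (+1)  2160: Thu (+2)  2161: Fri (+1)
  2162: Sat (+1)  2163: Sun (+1)  2164: Tue (+2)  2165: Wed (+1) ✓  2166: Thu (+1)
  2167: Fri (+1)  2168: Sun (+2)  2169: Mon (+1)  2170: Tue (+1)
Wednesday years: 2109, 2115, 2120, 2126, 2137, 2143, 2148, 2154, 2165 — 9 in total.

9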